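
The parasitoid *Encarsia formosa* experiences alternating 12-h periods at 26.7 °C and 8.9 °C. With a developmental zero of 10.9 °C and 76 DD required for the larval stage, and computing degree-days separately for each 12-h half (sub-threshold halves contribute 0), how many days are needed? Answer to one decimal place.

Day half: max(0, 26.7 − 10.9) × 0.5 = 15.8 × 0.5 = 7.90 DD.
Night half: max(0, 8.9 − 10.9) × 0.5 = 0.0 × 0.5 = 0.00 DD.
Per 24 h: 7.90 DD/day.
Duration = 76 / 7.90 = 9.620 ≈ 9.6 days.

9.6 days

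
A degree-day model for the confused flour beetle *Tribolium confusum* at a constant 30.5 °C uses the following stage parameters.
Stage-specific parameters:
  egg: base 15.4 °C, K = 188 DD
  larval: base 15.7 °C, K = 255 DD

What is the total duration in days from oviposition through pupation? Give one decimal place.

29.7 days

egg: 188 / (30.5 − 15.4) = 188 / 15.1 = 12.450 d.
larval: 255 / (30.5 − 15.7) = 255 / 14.8 = 17.230 d.
Sum = 29.680 ≈ 29.7 days.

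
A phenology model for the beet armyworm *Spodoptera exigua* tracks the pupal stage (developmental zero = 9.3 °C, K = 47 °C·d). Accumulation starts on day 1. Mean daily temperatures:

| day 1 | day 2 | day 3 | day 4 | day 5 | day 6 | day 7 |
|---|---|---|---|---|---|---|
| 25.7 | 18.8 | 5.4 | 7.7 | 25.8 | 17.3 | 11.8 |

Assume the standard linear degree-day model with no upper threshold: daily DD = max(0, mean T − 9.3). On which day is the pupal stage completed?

day 6

Daily DD above 9.3 °C: 16.4, 9.5, 0.0, 0.0, 16.5, 8.0, 2.5.
Cumulative: 16.4, 25.9, 25.9, 25.9, 42.4, 50.4, 52.9.
The total first reaches 47 DD on day 6.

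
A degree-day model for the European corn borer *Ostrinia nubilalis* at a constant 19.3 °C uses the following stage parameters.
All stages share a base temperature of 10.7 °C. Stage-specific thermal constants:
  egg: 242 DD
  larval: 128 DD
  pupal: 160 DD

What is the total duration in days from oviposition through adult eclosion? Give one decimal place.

Daily accumulation at 19.3 °C = 19.3 − 10.7 = 8.6 DD/day.
Total K = 242 + 128 + 160 = 530 DD.
Total duration = 530 / 8.6 = 61.628 ≈ 61.6 days.

61.6 days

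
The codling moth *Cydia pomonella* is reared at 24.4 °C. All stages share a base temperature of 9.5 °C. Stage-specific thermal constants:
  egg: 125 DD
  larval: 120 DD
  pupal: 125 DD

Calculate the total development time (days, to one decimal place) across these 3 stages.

Daily accumulation at 24.4 °C = 24.4 − 9.5 = 14.9 DD/day.
Total K = 125 + 120 + 125 = 370 DD.
Total duration = 370 / 14.9 = 24.832 ≈ 24.8 days.

24.8 days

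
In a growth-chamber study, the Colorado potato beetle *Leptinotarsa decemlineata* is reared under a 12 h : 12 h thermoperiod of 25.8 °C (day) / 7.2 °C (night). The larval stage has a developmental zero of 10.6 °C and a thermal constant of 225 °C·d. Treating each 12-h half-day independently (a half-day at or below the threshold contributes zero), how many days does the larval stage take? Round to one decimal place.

29.6 days

Day half: max(0, 25.8 − 10.6) × 0.5 = 15.2 × 0.5 = 7.60 DD.
Night half: max(0, 7.2 − 10.6) × 0.5 = 0.0 × 0.5 = 0.00 DD.
Per 24 h: 7.60 DD/day.
Duration = 225 / 7.60 = 29.605 ≈ 29.6 days.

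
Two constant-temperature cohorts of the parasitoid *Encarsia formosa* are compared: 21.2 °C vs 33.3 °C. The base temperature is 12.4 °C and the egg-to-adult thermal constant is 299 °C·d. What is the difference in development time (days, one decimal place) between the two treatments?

At 21.2 °C: 299 / (21.2 − 12.4) = 299 / 8.8 = 33.977 d.
At 33.3 °C: 299 / (33.3 − 12.4) = 299 / 20.9 = 14.306 d.
Difference = |33.977 − 14.306| = 19.671 ≈ 19.7 days.

19.7 days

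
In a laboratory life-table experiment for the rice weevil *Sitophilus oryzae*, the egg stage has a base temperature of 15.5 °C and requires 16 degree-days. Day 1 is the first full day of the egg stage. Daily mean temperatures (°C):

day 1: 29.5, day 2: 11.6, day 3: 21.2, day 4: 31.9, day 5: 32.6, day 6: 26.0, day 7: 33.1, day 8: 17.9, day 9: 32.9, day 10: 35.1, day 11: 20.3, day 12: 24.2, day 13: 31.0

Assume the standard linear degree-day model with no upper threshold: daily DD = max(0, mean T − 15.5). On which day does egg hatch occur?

Daily DD above 15.5 °C: 14.0, 0.0, 5.7, 16.4, 17.1, 10.5, 17.6, 2.4, 17.4, 19.6, 4.8, 8.7, 15.5.
Cumulative: 14.0, 14.0, 19.7, 36.1, 53.2, 63.7, 81.3, 83.7, 101.1, 120.7, 125.5, 134.2, 149.7.
The total first reaches 16 DD on day 3.

day 3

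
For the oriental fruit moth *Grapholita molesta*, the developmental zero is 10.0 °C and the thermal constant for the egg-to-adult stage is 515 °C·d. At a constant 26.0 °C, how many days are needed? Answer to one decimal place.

Daily accumulation = 26.0 − 10.0 = 16.0 DD/day.
Duration = 515 / 16.0 = 32.188 ≈ 32.2 days.

32.2 days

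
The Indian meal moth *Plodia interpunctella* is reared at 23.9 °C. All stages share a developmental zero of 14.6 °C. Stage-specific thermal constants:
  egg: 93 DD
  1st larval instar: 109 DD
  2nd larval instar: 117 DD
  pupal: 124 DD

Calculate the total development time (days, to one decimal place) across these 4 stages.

Daily accumulation at 23.9 °C = 23.9 − 14.6 = 9.3 DD/day.
Total K = 93 + 109 + 117 + 124 = 443 DD.
Total duration = 443 / 9.3 = 47.634 ≈ 47.6 days.

47.6 days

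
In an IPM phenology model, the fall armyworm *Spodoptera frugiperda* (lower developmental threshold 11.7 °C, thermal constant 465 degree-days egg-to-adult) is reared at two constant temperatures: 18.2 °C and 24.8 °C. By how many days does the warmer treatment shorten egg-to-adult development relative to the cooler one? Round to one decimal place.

36.0 days

At 18.2 °C: 465 / (18.2 − 11.7) = 465 / 6.5 = 71.538 d.
At 24.8 °C: 465 / (24.8 − 11.7) = 465 / 13.1 = 35.496 d.
Difference = |71.538 − 35.496| = 36.042 ≈ 36.0 days.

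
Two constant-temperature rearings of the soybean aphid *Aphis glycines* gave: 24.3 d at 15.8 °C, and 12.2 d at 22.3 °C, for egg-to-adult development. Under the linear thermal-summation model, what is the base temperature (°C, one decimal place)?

Linear rate model ⇒ the product D·(T − T_b) is constant across temperatures.
24.3·(15.8 − T_b) = 12.2·(22.3 − T_b)
T_b = (24.3·15.8 − 12.2·22.3) / (24.3 − 12.2) = 111.88 / 12.1 = 9.246 °C ≈ 9.2 °C.

9.2 °C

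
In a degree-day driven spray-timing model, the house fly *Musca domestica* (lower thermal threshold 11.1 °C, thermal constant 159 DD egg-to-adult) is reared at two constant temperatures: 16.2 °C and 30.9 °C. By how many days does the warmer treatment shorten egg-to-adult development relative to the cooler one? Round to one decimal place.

23.1 days

At 16.2 °C: 159 / (16.2 − 11.1) = 159 / 5.1 = 31.176 d.
At 30.9 °C: 159 / (30.9 − 11.1) = 159 / 19.8 = 8.030 d.
Difference = |31.176 − 8.030| = 23.146 ≈ 23.1 days.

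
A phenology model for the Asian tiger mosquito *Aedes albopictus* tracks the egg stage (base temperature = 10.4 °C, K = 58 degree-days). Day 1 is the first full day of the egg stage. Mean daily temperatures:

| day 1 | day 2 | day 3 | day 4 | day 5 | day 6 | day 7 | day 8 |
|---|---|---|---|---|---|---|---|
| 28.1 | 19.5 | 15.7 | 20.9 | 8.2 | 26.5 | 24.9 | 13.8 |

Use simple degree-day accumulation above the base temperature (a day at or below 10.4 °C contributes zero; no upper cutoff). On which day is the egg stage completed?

day 6

Daily DD above 10.4 °C: 17.7, 9.1, 5.3, 10.5, 0.0, 16.1, 14.5, 3.4.
Cumulative: 17.7, 26.8, 32.1, 42.6, 42.6, 58.7, 73.2, 76.6.
The total first reaches 58 DD on day 6.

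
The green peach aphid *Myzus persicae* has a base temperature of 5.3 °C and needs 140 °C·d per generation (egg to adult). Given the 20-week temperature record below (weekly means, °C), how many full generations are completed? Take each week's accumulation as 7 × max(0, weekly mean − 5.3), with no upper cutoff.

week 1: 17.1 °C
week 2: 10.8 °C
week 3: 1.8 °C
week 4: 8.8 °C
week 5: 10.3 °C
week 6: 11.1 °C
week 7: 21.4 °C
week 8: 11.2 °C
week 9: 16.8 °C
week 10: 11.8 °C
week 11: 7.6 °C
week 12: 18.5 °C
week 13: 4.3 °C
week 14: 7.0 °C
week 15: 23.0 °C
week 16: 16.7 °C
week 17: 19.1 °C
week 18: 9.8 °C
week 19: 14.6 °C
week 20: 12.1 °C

Weekly DD (7 × max(0, T̄ − 5.3)): 82.6, 38.5, 0.0, 24.5, 35.0, 40.6, 112.7, 41.3, 80.5, 45.5, 16.1, 92.4, 0.0, 11.9, 123.9, 79.8, 96.6, 31.5, 65.1, 47.6.
Season total = 1066.1 DD.
Complete generations = ⌊1066.1 / 140⌋ = 7.

7 generations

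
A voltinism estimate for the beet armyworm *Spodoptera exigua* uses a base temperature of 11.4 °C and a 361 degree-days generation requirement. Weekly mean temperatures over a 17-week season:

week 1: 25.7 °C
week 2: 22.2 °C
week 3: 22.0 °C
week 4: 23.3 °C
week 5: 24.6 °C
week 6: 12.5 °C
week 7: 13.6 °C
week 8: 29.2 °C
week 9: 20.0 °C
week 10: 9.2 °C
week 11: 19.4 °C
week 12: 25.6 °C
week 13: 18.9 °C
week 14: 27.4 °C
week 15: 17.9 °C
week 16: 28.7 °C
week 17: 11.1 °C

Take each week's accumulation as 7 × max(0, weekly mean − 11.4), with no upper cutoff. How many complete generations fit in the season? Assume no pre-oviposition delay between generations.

Weekly DD (7 × max(0, T̄ − 11.4)): 100.1, 75.6, 74.2, 83.3, 92.4, 7.7, 15.4, 124.6, 60.2, 0.0, 56.0, 99.4, 52.5, 112.0, 45.5, 121.1, 0.0.
Season total = 1120.0 DD.
Complete generations = ⌊1120.0 / 361⌋ = 3.

3 generations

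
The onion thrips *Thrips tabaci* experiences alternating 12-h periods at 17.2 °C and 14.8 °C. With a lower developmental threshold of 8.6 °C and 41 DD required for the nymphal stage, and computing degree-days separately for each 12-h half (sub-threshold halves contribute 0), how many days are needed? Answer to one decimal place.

5.5 days

Day half: max(0, 17.2 − 8.6) × 0.5 = 8.6 × 0.5 = 4.30 DD.
Night half: max(0, 14.8 − 8.6) × 0.5 = 6.2 × 0.5 = 3.10 DD.
Per 24 h: 7.40 DD/day.
Duration = 41 / 7.40 = 5.541 ≈ 5.5 days.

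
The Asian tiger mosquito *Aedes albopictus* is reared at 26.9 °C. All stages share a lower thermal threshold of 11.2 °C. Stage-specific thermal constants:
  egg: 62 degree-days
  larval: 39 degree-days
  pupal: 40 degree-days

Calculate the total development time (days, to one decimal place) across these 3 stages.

Daily accumulation at 26.9 °C = 26.9 − 11.2 = 15.7 DD/day.
Total K = 62 + 39 + 40 = 141 DD.
Total duration = 141 / 15.7 = 8.981 ≈ 9.0 days.

9.0 days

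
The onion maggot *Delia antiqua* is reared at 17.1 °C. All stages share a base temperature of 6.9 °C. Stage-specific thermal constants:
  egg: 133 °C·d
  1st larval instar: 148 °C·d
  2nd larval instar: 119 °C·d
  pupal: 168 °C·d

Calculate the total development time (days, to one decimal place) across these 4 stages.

Daily accumulation at 17.1 °C = 17.1 − 6.9 = 10.2 DD/day.
Total K = 133 + 148 + 119 + 168 = 568 DD.
Total duration = 568 / 10.2 = 55.686 ≈ 55.7 days.

55.7 days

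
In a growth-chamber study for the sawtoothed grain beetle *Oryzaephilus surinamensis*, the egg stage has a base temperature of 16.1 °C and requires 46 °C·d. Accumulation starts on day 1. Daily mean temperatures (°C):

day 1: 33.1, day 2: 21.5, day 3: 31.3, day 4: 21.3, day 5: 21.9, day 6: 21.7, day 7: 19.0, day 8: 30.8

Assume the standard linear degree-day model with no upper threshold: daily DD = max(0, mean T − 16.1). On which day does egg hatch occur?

day 5

Daily DD above 16.1 °C: 17.0, 5.4, 15.2, 5.2, 5.8, 5.6, 2.9, 14.7.
Cumulative: 17.0, 22.4, 37.6, 42.8, 48.6, 54.2, 57.1, 71.8.
The total first reaches 46 DD on day 5.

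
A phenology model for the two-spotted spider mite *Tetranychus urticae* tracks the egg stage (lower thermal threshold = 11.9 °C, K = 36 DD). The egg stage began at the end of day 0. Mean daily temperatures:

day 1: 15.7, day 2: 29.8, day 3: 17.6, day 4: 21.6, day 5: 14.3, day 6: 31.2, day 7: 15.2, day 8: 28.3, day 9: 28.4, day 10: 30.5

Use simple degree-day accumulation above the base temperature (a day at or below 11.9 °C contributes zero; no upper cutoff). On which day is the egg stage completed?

Daily DD above 11.9 °C: 3.8, 17.9, 5.7, 9.7, 2.4, 19.3, 3.3, 16.4, 16.5, 18.6.
Cumulative: 3.8, 21.7, 27.4, 37.1, 39.5, 58.8, 62.1, 78.5, 95.0, 113.6.
The total first reaches 36 DD on day 4.

day 4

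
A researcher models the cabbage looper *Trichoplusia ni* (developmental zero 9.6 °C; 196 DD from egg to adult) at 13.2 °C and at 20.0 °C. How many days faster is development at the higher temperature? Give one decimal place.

At 13.2 °C: 196 / (13.2 − 9.6) = 196 / 3.6 = 54.444 d.
At 20.0 °C: 196 / (20.0 − 9.6) = 196 / 10.4 = 18.846 d.
Difference = |54.444 − 18.846| = 35.598 ≈ 35.6 days.

35.6 days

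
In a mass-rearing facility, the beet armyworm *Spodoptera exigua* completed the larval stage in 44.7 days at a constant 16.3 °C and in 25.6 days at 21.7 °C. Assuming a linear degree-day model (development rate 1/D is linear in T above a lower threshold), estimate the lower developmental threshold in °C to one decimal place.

9.1 °C

Under the model K = D·(T − T_b), so D₁·(T₁ − T_b) = D₂·(T₂ − T_b).
44.7·(16.3 − T_b) = 25.6·(21.7 − T_b)
T_b = (44.7·16.3 − 25.6·21.7) / (44.7 − 25.6) = 173.09 / 19.1 = 9.062 °C ≈ 9.1 °C.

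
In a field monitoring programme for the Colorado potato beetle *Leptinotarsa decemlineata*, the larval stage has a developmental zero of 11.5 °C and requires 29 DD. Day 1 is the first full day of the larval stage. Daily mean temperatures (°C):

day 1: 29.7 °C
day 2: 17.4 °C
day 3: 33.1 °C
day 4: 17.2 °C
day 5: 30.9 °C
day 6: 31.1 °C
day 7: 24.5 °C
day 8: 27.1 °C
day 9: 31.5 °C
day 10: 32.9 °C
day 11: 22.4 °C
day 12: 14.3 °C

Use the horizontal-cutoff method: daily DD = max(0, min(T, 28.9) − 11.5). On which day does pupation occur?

day 3

Daily DD above 11.5 °C (capped at 17.4): 17.4, 5.9, 17.4, 5.7, 17.4, 17.4, 13.0, 15.6, 17.4, 17.4, 10.9, 2.8.
Cumulative: 17.4, 23.3, 40.7, 46.4, 63.8, 81.2, 94.2, 109.8, 127.2, 144.6, 155.5, 158.3.
The total first reaches 29 DD on day 3.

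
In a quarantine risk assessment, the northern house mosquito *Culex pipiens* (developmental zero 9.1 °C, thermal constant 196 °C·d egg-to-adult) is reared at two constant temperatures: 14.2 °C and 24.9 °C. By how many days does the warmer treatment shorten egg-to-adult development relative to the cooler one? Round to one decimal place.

26.0 days

At 14.2 °C: 196 / (14.2 − 9.1) = 196 / 5.1 = 38.431 d.
At 24.9 °C: 196 / (24.9 − 9.1) = 196 / 15.8 = 12.405 d.
Difference = |38.431 − 12.405| = 26.026 ≈ 26.0 days.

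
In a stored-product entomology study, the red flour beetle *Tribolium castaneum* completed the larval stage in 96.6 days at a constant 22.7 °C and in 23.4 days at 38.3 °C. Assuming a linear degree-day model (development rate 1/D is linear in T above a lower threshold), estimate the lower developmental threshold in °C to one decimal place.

Linear rate model ⇒ the product D·(T − T_b) is constant across temperatures.
96.6·(22.7 − T_b) = 23.4·(38.3 − T_b)
T_b = (96.6·22.7 − 23.4·38.3) / (96.6 − 23.4) = 1296.60 / 73.2 = 17.713 °C ≈ 17.7 °C.

17.7 °C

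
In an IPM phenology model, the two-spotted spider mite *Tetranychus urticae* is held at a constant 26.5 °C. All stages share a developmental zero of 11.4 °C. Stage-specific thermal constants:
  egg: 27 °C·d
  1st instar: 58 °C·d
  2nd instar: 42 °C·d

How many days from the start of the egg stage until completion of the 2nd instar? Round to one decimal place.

8.4 days

Daily accumulation at 26.5 °C = 26.5 − 11.4 = 15.1 DD/day.
Total K = 27 + 58 + 42 = 127 DD.
Total duration = 127 / 15.1 = 8.411 ≈ 8.4 days.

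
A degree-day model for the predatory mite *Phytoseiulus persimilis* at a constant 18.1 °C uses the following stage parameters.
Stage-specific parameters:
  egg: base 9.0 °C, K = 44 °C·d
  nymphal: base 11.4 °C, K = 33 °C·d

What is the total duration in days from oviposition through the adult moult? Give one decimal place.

9.8 days

egg: 44 / (18.1 − 9.0) = 44 / 9.1 = 4.835 d.
nymphal: 33 / (18.1 − 11.4) = 33 / 6.7 = 4.925 d.
Sum = 9.761 ≈ 9.8 days.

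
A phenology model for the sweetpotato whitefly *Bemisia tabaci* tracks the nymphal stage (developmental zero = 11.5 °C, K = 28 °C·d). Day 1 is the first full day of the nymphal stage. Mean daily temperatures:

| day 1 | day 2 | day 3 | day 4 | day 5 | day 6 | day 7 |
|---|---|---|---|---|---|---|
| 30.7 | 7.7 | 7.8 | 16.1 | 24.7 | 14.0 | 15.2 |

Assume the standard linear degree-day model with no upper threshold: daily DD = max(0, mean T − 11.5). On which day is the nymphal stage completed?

day 5

Daily DD above 11.5 °C: 19.2, 0.0, 0.0, 4.6, 13.2, 2.5, 3.7.
Cumulative: 19.2, 19.2, 19.2, 23.8, 37.0, 39.5, 43.2.
The total first reaches 28 DD on day 5.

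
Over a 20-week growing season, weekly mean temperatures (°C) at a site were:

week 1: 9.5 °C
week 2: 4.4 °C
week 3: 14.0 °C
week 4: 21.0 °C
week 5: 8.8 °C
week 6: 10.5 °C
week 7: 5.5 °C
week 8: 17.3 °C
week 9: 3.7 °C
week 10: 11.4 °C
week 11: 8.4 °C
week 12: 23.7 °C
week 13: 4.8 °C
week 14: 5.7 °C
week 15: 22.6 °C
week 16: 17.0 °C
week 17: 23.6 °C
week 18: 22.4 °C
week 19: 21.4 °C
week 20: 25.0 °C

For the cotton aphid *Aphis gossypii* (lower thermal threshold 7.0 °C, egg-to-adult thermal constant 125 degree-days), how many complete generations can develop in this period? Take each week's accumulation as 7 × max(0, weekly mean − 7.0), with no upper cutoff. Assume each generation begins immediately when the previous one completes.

8 generations

Weekly DD (7 × max(0, T̄ − 7.0)): 17.5, 0.0, 49.0, 98.0, 12.6, 24.5, 0.0, 72.1, 0.0, 30.8, 9.8, 116.9, 0.0, 0.0, 109.2, 70.0, 116.2, 107.8, 100.8, 126.0.
Season total = 1061.2 DD.
Complete generations = ⌊1061.2 / 125⌋ = 8.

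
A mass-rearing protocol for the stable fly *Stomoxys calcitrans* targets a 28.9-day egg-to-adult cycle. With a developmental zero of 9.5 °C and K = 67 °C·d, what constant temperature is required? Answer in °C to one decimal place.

11.8 °C

Required daily accumulation = 67 / 28.9 = 2.318 DD/day.
T = T_base + 2.318 = 9.5 + 2.318 = 11.818 ≈ 11.8 °C.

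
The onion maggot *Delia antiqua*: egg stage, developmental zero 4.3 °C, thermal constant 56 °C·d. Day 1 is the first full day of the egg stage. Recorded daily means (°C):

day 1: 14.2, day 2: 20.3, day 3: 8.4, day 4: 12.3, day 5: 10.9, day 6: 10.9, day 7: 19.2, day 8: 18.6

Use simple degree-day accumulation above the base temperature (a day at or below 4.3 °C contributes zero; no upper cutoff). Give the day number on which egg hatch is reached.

Daily DD above 4.3 °C: 9.9, 16.0, 4.1, 8.0, 6.6, 6.6, 14.9, 14.3.
Cumulative: 9.9, 25.9, 30.0, 38.0, 44.6, 51.2, 66.1, 80.4.
The total first reaches 56 DD on day 7.

day 7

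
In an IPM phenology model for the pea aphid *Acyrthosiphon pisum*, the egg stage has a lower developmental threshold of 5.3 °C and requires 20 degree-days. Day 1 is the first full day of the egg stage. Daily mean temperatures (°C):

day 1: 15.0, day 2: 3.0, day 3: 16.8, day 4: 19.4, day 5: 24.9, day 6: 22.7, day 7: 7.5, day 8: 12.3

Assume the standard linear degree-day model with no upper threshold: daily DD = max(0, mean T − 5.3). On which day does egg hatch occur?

day 3

Daily DD above 5.3 °C: 9.7, 0.0, 11.5, 14.1, 19.6, 17.4, 2.2, 7.0.
Cumulative: 9.7, 9.7, 21.2, 35.3, 54.9, 72.3, 74.5, 81.5.
The total first reaches 20 DD on day 3.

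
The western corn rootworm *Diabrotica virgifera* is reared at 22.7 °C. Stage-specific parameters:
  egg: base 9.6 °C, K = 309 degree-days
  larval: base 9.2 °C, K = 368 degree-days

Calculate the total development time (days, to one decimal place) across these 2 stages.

50.8 days

egg: 309 / (22.7 − 9.6) = 309 / 13.1 = 23.588 d.
larval: 368 / (22.7 − 9.2) = 368 / 13.5 = 27.259 d.
Sum = 50.847 ≈ 50.8 days.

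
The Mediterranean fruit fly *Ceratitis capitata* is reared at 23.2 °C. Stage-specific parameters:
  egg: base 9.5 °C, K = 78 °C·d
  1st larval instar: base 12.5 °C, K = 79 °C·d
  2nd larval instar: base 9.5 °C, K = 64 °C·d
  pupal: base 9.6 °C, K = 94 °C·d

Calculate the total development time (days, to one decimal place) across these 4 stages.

egg: 78 / (23.2 − 9.5) = 78 / 13.7 = 5.693 d.
1st larval instar: 79 / (23.2 − 12.5) = 79 / 10.7 = 7.383 d.
2nd larval instar: 64 / (23.2 − 9.5) = 64 / 13.7 = 4.672 d.
pupal: 94 / (23.2 − 9.6) = 94 / 13.6 = 6.912 d.
Sum = 24.660 ≈ 24.7 days.

24.7 days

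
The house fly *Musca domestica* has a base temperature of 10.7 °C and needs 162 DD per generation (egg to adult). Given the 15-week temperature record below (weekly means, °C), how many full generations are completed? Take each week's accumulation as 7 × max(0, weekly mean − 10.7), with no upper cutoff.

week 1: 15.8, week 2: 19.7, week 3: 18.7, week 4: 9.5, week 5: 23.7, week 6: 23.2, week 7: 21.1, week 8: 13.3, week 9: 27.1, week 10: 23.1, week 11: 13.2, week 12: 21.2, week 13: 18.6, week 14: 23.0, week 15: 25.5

5 generations

Weekly DD (7 × max(0, T̄ − 10.7)): 35.7, 63.0, 56.0, 0.0, 91.0, 87.5, 72.8, 18.2, 114.8, 86.8, 17.5, 73.5, 55.3, 86.1, 103.6.
Season total = 961.8 DD.
Complete generations = ⌊961.8 / 162⌋ = 5.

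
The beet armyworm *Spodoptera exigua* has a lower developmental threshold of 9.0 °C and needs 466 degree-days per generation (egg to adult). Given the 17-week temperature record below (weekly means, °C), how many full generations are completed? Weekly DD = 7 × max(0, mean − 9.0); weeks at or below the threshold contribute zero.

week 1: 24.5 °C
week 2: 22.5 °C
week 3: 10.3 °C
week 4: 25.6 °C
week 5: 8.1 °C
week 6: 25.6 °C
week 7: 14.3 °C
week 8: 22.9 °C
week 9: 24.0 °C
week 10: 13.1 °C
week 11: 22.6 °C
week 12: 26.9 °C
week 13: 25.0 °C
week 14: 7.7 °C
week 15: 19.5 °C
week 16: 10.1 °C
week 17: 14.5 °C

2 generations

Weekly DD (7 × max(0, T̄ − 9.0)): 108.5, 94.5, 9.1, 116.2, 0.0, 116.2, 37.1, 97.3, 105.0, 28.7, 95.2, 125.3, 112.0, 0.0, 73.5, 7.7, 38.5.
Season total = 1164.8 DD.
Complete generations = ⌊1164.8 / 466⌋ = 2.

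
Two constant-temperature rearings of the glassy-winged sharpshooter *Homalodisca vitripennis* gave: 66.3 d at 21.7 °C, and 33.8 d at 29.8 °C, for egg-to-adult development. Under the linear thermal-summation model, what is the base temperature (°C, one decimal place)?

Equal thermal constants: D₁(T₁ − T_b) = D₂(T₂ − T_b).
66.3·(21.7 − T_b) = 33.8·(29.8 − T_b)
T_b = (66.3·21.7 − 33.8·29.8) / (66.3 − 33.8) = 431.47 / 32.5 = 13.276 °C ≈ 13.3 °C.

13.3 °C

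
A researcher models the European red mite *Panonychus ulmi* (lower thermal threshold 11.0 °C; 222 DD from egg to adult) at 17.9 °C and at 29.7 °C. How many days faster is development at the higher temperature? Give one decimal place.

At 17.9 °C: 222 / (17.9 − 11.0) = 222 / 6.9 = 32.174 d.
At 29.7 °C: 222 / (29.7 − 11.0) = 222 / 18.7 = 11.872 d.
Difference = |32.174 − 11.872| = 20.302 ≈ 20.3 days.

20.3 days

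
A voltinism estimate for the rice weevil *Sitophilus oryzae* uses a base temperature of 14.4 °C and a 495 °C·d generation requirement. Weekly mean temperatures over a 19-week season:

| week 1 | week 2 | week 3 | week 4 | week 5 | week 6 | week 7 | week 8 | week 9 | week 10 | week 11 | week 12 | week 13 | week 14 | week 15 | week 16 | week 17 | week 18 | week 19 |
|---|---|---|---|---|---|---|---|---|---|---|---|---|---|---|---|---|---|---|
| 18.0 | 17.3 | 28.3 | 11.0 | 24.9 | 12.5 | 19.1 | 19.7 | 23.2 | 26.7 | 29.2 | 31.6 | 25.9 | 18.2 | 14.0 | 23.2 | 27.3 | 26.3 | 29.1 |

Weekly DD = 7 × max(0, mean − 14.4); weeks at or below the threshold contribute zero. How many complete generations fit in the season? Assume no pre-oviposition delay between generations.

2 generations

Weekly DD (7 × max(0, T̄ − 14.4)): 25.2, 20.3, 97.3, 0.0, 73.5, 0.0, 32.9, 37.1, 61.6, 86.1, 103.6, 120.4, 80.5, 26.6, 0.0, 61.6, 90.3, 83.3, 102.9.
Season total = 1103.2 DD.
Complete generations = ⌊1103.2 / 495⌋ = 2.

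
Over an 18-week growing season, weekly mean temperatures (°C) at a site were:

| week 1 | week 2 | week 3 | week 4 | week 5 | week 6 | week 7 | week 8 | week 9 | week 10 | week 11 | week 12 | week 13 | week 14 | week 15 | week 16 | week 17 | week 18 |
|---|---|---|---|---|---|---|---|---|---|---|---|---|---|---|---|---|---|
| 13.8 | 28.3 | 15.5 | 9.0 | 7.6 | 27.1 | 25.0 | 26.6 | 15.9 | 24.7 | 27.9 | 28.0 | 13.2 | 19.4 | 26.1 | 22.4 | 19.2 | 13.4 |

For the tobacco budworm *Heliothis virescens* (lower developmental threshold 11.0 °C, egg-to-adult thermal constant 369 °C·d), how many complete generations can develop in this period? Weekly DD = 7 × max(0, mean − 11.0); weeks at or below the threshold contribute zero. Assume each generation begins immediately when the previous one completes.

Weekly DD (7 × max(0, T̄ − 11.0)): 19.6, 121.1, 31.5, 0.0, 0.0, 112.7, 98.0, 109.2, 34.3, 95.9, 118.3, 119.0, 15.4, 58.8, 105.7, 79.8, 57.4, 16.8.
Season total = 1193.5 DD.
Complete generations = ⌊1193.5 / 369⌋ = 3.

3 generations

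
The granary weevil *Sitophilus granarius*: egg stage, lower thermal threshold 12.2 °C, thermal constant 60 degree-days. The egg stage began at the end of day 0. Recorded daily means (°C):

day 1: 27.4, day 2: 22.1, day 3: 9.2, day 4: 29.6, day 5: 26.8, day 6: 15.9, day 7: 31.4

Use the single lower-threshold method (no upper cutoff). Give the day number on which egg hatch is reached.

Daily DD above 12.2 °C: 15.2, 9.9, 0.0, 17.4, 14.6, 3.7, 19.2.
Cumulative: 15.2, 25.1, 25.1, 42.5, 57.1, 60.8, 80.0.
The total first reaches 60 DD on day 6.

day 6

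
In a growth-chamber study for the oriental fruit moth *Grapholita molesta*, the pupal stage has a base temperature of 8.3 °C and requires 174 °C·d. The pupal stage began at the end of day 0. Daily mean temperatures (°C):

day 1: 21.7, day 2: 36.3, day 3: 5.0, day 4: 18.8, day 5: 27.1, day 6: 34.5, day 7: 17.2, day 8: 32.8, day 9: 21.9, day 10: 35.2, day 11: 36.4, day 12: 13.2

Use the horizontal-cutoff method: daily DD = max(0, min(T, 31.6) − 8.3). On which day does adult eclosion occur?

day 11

Daily DD above 8.3 °C (capped at 23.3): 13.4, 23.3, 0.0, 10.5, 18.8, 23.3, 8.9, 23.3, 13.6, 23.3, 23.3, 4.9.
Cumulative: 13.4, 36.7, 36.7, 47.2, 66.0, 89.3, 98.2, 121.5, 135.1, 158.4, 181.7, 186.6.
The total first reaches 174 DD on day 11.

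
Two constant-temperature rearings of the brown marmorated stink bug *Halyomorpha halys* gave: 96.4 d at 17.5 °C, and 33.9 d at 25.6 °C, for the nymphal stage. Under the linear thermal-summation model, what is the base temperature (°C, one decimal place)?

13.1 °C

Linear rate model ⇒ the product D·(T − T_b) is constant across temperatures.
96.4·(17.5 − T_b) = 33.9·(25.6 − T_b)
T_b = (96.4·17.5 − 33.9·25.6) / (96.4 − 33.9) = 819.16 / 62.5 = 13.107 °C ≈ 13.1 °C.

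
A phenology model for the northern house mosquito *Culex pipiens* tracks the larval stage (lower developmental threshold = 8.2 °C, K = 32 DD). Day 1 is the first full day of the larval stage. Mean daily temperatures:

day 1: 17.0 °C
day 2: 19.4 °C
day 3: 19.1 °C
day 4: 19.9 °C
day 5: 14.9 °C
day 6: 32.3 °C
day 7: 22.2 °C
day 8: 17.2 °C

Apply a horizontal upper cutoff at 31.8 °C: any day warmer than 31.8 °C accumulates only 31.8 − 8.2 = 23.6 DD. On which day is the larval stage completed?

day 4

Daily DD above 8.2 °C (capped at 23.6): 8.8, 11.2, 10.9, 11.7, 6.7, 23.6, 14.0, 9.0.
Cumulative: 8.8, 20.0, 30.9, 42.6, 49.3, 72.9, 86.9, 95.9.
The total first reaches 32 DD on day 4.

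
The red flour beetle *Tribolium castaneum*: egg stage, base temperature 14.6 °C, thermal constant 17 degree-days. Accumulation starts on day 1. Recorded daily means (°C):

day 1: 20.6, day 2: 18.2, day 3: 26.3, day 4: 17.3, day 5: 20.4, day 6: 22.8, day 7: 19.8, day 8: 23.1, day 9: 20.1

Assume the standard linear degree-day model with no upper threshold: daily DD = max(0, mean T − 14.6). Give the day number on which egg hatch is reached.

day 3

Daily DD above 14.6 °C: 6.0, 3.6, 11.7, 2.7, 5.8, 8.2, 5.2, 8.5, 5.5.
Cumulative: 6.0, 9.6, 21.3, 24.0, 29.8, 38.0, 43.2, 51.7, 57.2.
The total first reaches 17 DD on day 3.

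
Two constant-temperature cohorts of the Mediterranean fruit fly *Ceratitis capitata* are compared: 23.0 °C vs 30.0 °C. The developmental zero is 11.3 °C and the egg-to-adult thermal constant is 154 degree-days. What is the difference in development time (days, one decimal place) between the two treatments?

At 23.0 °C: 154 / (23.0 − 11.3) = 154 / 11.7 = 13.162 d.
At 30.0 °C: 154 / (30.0 − 11.3) = 154 / 18.7 = 8.235 d.
Difference = |13.162 − 8.235| = 4.927 ≈ 4.9 days.

4.9 days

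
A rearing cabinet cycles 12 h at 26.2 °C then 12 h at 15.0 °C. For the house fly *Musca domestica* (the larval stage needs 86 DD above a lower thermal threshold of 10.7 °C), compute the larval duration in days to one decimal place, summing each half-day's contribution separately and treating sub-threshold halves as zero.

8.7 days

Day half: max(0, 26.2 − 10.7) × 0.5 = 15.5 × 0.5 = 7.75 DD.
Night half: max(0, 15.0 − 10.7) × 0.5 = 4.3 × 0.5 = 2.15 DD.
Per 24 h: 9.90 DD/day.
Duration = 86 / 9.90 = 8.687 ≈ 8.7 days.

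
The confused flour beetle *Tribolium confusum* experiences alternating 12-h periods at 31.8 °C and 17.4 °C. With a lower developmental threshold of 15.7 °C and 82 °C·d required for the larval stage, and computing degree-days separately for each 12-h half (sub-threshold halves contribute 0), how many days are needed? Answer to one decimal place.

Day half: max(0, 31.8 − 15.7) × 0.5 = 16.1 × 0.5 = 8.05 DD.
Night half: max(0, 17.4 − 15.7) × 0.5 = 1.7 × 0.5 = 0.85 DD.
Per 24 h: 8.90 DD/day.
Duration = 82 / 8.90 = 9.213 ≈ 9.2 days.

9.2 days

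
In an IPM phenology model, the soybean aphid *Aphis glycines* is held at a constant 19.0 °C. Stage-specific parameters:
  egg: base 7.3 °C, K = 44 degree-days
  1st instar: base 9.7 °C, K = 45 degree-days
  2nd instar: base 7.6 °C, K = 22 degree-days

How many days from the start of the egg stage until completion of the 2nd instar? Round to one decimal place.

egg: 44 / (19.0 − 7.3) = 44 / 11.7 = 3.761 d.
1st instar: 45 / (19.0 − 9.7) = 45 / 9.3 = 4.839 d.
2nd instar: 22 / (19.0 − 7.6) = 22 / 11.4 = 1.930 d.
Sum = 10.529 ≈ 10.5 days.

10.5 days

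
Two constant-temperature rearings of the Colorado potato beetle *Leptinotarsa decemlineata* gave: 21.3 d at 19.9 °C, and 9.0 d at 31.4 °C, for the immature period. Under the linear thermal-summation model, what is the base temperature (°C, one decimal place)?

Linear rate model ⇒ the product D·(T − T_b) is constant across temperatures.
21.3·(19.9 − T_b) = 9.0·(31.4 − T_b)
T_b = (21.3·19.9 − 9.0·31.4) / (21.3 − 9.0) = 141.27 / 12.3 = 11.485 °C ≈ 11.5 °C.

11.5 °C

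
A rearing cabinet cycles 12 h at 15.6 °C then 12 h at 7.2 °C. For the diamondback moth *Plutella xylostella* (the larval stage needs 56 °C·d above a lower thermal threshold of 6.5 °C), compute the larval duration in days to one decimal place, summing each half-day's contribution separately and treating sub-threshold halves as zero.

Day half: max(0, 15.6 − 6.5) × 0.5 = 9.1 × 0.5 = 4.55 DD.
Night half: max(0, 7.2 − 6.5) × 0.5 = 0.7 × 0.5 = 0.35 DD.
Per 24 h: 4.90 DD/day.
Duration = 56 / 4.90 = 11.429 ≈ 11.4 days.

11.4 days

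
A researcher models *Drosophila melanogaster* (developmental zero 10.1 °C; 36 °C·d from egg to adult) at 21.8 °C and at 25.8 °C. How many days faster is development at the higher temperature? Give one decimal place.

At 21.8 °C: 36 / (21.8 − 10.1) = 36 / 11.7 = 3.077 d.
At 25.8 °C: 36 / (25.8 − 10.1) = 36 / 15.7 = 2.293 d.
Difference = |3.077 − 2.293| = 0.784 ≈ 0.8 days.

0.8 days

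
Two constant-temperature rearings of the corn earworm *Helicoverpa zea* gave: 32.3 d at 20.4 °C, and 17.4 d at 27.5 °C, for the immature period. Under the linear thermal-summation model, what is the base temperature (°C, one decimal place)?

Under the model K = D·(T − T_b), so D₁·(T₁ − T_b) = D₂·(T₂ − T_b).
32.3·(20.4 − T_b) = 17.4·(27.5 − T_b)
T_b = (32.3·20.4 − 17.4·27.5) / (32.3 − 17.4) = 180.42 / 14.9 = 12.109 °C ≈ 12.1 °C.

12.1 °C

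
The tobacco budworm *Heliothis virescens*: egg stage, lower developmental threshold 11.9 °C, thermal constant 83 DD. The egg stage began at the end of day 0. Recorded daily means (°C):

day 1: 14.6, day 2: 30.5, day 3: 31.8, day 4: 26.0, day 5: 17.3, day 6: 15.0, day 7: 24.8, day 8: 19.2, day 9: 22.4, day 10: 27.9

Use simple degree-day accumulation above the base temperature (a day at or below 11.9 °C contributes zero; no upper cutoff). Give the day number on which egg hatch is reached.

Daily DD above 11.9 °C: 2.7, 18.6, 19.9, 14.1, 5.4, 3.1, 12.9, 7.3, 10.5, 16.0.
Cumulative: 2.7, 21.3, 41.2, 55.3, 60.7, 63.8, 76.7, 84.0, 94.5, 110.5.
The total first reaches 83 DD on day 8.

day 8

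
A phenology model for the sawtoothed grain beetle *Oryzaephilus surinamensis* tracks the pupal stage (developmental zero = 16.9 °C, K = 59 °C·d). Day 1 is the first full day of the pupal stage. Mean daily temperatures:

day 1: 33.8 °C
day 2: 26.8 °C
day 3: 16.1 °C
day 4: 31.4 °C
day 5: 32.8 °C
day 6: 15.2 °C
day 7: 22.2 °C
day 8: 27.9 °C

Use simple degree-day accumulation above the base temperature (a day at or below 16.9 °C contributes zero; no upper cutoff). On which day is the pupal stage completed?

Daily DD above 16.9 °C: 16.9, 9.9, 0.0, 14.5, 15.9, 0.0, 5.3, 11.0.
Cumulative: 16.9, 26.8, 26.8, 41.3, 57.2, 57.2, 62.5, 73.5.
The total first reaches 59 DD on day 7.

day 7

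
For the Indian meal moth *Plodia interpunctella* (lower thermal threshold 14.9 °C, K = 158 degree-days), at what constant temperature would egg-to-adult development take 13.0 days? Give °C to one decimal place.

27.1 °C

Required daily accumulation = 158 / 13.0 = 12.154 DD/day.
T = T_base + 12.154 = 14.9 + 12.154 = 27.054 ≈ 27.1 °C.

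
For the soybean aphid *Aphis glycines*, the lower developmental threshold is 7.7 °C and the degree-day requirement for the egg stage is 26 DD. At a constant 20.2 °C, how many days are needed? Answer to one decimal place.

2.1 days

Daily accumulation = 20.2 − 7.7 = 12.5 DD/day.
Duration = 26 / 12.5 = 2.080 ≈ 2.1 days.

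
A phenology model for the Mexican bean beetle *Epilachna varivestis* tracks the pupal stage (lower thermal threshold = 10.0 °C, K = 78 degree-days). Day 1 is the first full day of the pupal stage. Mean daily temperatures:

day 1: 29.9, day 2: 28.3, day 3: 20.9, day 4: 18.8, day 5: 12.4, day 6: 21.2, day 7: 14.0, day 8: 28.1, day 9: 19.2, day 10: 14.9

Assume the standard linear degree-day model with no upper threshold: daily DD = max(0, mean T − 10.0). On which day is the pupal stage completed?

Daily DD above 10.0 °C: 19.9, 18.3, 10.9, 8.8, 2.4, 11.2, 4.0, 18.1, 9.2, 4.9.
Cumulative: 19.9, 38.2, 49.1, 57.9, 60.3, 71.5, 75.5, 93.6, 102.8, 107.7.
The total first reaches 78 DD on day 8.

day 8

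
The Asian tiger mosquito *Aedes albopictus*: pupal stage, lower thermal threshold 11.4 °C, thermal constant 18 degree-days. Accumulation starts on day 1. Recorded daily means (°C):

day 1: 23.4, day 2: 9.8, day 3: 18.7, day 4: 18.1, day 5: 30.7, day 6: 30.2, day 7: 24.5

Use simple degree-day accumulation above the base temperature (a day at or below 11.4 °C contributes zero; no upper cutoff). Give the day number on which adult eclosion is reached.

Daily DD above 11.4 °C: 12.0, 0.0, 7.3, 6.7, 19.3, 18.8, 13.1.
Cumulative: 12.0, 12.0, 19.3, 26.0, 45.3, 64.1, 77.2.
The total first reaches 18 DD on day 3.

day 3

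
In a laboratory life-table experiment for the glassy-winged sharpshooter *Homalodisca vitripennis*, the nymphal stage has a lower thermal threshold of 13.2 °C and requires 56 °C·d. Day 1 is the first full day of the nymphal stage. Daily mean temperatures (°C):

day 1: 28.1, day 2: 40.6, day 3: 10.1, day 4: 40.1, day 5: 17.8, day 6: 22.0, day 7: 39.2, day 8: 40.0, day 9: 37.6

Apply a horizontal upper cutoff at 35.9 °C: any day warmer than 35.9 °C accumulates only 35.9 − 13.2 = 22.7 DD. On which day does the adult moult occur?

Daily DD above 13.2 °C (capped at 22.7): 14.9, 22.7, 0.0, 22.7, 4.6, 8.8, 22.7, 22.7, 22.7.
Cumulative: 14.9, 37.6, 37.6, 60.3, 64.9, 73.7, 96.4, 119.1, 141.8.
The total first reaches 56 DD on day 4.

day 4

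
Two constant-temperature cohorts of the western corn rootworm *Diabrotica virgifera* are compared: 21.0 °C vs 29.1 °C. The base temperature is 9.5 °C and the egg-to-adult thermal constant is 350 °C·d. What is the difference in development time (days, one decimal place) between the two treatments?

At 21.0 °C: 350 / (21.0 − 9.5) = 350 / 11.5 = 30.435 d.
At 29.1 °C: 350 / (29.1 − 9.5) = 350 / 19.6 = 17.857 d.
Difference = |30.435 − 17.857| = 12.578 ≈ 12.6 days.

12.6 days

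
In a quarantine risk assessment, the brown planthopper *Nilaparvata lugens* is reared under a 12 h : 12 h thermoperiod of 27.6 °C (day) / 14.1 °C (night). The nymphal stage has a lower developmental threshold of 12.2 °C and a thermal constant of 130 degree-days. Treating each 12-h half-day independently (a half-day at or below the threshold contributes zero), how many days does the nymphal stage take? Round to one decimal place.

15.0 days

Day half: max(0, 27.6 − 12.2) × 0.5 = 15.4 × 0.5 = 7.70 DD.
Night half: max(0, 14.1 − 12.2) × 0.5 = 1.9 × 0.5 = 0.95 DD.
Per 24 h: 8.65 DD/day.
Duration = 130 / 8.65 = 15.029 ≈ 15.0 days.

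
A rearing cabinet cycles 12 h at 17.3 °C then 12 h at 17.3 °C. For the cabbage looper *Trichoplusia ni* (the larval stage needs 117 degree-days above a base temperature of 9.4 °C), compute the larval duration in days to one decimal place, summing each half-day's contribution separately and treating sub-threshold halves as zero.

14.8 days

Day half: max(0, 17.3 − 9.4) × 0.5 = 7.9 × 0.5 = 3.95 DD.
Night half: max(0, 17.3 − 9.4) × 0.5 = 7.9 × 0.5 = 3.95 DD.
Per 24 h: 7.90 DD/day.
Duration = 117 / 7.90 = 14.810 ≈ 14.8 days.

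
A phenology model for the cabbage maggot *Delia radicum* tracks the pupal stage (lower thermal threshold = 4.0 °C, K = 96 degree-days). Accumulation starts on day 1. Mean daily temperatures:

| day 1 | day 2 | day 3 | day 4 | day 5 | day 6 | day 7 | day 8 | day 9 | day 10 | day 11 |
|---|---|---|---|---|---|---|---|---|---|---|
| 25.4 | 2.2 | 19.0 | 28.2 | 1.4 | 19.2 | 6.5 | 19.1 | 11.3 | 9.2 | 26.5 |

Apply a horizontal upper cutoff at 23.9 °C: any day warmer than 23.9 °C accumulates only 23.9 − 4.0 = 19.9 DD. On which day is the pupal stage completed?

day 10

Daily DD above 4.0 °C (capped at 19.9): 19.9, 0.0, 15.0, 19.9, 0.0, 15.2, 2.5, 15.1, 7.3, 5.2, 19.9.
Cumulative: 19.9, 19.9, 34.9, 54.8, 54.8, 70.0, 72.5, 87.6, 94.9, 100.1, 120.0.
The total first reaches 96 DD on day 10.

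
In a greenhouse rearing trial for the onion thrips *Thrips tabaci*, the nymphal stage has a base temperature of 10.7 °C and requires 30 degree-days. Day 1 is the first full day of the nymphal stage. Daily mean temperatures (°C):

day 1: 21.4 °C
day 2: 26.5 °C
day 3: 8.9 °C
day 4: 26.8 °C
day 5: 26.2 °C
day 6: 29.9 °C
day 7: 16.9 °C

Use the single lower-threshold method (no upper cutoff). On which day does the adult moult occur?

day 4

Daily DD above 10.7 °C: 10.7, 15.8, 0.0, 16.1, 15.5, 19.2, 6.2.
Cumulative: 10.7, 26.5, 26.5, 42.6, 58.1, 77.3, 83.5.
The total first reaches 30 DD on day 4.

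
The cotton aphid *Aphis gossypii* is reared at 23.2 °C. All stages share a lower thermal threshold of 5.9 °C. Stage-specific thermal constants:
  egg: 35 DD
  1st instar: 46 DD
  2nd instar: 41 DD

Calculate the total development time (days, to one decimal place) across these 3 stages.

7.1 days

Daily accumulation at 23.2 °C = 23.2 − 5.9 = 17.3 DD/day.
Total K = 35 + 46 + 41 = 122 DD.
Total duration = 122 / 17.3 = 7.052 ≈ 7.1 days.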